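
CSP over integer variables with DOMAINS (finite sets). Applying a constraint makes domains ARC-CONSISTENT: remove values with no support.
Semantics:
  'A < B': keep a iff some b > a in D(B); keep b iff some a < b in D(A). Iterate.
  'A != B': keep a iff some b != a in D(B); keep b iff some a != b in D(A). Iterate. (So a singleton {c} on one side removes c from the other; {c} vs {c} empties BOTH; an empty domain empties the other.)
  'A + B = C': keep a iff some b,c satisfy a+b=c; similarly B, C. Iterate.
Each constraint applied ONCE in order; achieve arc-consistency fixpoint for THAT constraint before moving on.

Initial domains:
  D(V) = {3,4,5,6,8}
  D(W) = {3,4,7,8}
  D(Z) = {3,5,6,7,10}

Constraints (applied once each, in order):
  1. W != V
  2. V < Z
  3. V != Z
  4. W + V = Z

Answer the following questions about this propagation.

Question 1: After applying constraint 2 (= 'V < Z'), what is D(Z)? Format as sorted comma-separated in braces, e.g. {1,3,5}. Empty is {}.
Constraint 1 (W != V) on D(W)={3,4,7,8} D(V)={3,4,5,6,8}: no change
Constraint 2 (V < Z) on D(V)={3,4,5,6,8} D(Z)={3,5,6,7,10}: Z {3,5,6,7,10}->{5,6,7,10}
So after constraint 2: D(Z) = {5,6,7,10}

Answer: {5,6,7,10}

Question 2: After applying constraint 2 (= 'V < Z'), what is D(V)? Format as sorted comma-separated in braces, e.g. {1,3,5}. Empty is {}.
Constraint 1 (W != V) on D(W)={3,4,7,8} D(V)={3,4,5,6,8}: no change
Constraint 2 (V < Z) on D(V)={3,4,5,6,8} D(Z)={3,5,6,7,10}: Z {3,5,6,7,10}->{5,6,7,10}
So after constraint 2: D(V) = {3,4,5,6,8}

Answer: {3,4,5,6,8}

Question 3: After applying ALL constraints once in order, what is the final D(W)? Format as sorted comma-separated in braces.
Constraint 1 (W != V) on D(W)={3,4,7,8} D(V)={3,4,5,6,8}: no change
Constraint 2 (V < Z) on D(V)={3,4,5,6,8} D(Z)={3,5,6,7,10}: Z {3,5,6,7,10}->{5,6,7,10}
Constraint 3 (V != Z) on D(V)={3,4,5,6,8} D(Z)={5,6,7,10}: no change
Constraint 4 (W + V = Z) on D(W)={3,4,7,8} D(V)={3,4,5,6,8} D(Z)={5,6,7,10}: W {3,4,7,8}->{3,4,7}; V {3,4,5,6,8}->{3,4,6}; Z {5,6,7,10}->{6,7,10}
So after all 4 constraints: D(W) = {3,4,7}

Answer: {3,4,7}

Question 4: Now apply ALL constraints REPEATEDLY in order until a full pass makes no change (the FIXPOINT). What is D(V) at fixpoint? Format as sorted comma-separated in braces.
Answer: {3,4,6}

Derivation:
pass 0 (initial): D(V)={3,4,5,6,8}
pass 1: V {3,4,5,6,8}->{3,4,6}; W {3,4,7,8}->{3,4,7}; Z {3,5,6,7,10}->{6,7,10}
pass 2: no change
Fixpoint after 2 passes: D(V) = {3,4,6}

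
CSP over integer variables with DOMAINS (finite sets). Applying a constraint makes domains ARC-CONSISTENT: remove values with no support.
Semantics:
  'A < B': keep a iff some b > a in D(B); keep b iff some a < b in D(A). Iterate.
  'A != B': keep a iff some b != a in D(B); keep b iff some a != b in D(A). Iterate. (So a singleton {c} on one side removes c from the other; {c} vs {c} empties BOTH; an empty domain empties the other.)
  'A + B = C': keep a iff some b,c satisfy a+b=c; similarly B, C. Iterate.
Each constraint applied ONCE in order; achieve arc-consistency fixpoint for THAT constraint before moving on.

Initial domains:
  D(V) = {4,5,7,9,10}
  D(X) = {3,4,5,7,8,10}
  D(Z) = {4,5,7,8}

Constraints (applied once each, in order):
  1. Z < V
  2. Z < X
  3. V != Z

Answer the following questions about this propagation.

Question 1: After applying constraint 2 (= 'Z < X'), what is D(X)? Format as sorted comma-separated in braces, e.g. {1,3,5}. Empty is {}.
Answer: {5,7,8,10}

Derivation:
Constraint 1 (Z < V) on D(Z)={4,5,7,8} D(V)={4,5,7,9,10}: V {4,5,7,9,10}->{5,7,9,10}
Constraint 2 (Z < X) on D(Z)={4,5,7,8} D(X)={3,4,5,7,8,10}: X {3,4,5,7,8,10}->{5,7,8,10}
So after constraint 2: D(X) = {5,7,8,10}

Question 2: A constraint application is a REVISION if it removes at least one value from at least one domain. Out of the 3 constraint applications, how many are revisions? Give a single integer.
Constraint 1 (Z < V) on D(Z)={4,5,7,8} D(V)={4,5,7,9,10}: V {4,5,7,9,10}->{5,7,9,10} => REVISION
Constraint 2 (Z < X) on D(Z)={4,5,7,8} D(X)={3,4,5,7,8,10}: X {3,4,5,7,8,10}->{5,7,8,10} => REVISION
Constraint 3 (V != Z) on D(V)={5,7,9,10} D(Z)={4,5,7,8}: no change => not a revision
Total revisions = 2

Answer: 2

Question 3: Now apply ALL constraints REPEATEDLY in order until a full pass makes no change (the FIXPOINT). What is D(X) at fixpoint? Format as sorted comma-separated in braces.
pass 0 (initial): D(X)={3,4,5,7,8,10}
pass 1: V {4,5,7,9,10}->{5,7,9,10}; X {3,4,5,7,8,10}->{5,7,8,10}
pass 2: no change
Fixpoint after 2 passes: D(X) = {5,7,8,10}

Answer: {5,7,8,10}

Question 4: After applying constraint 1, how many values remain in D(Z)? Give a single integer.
Answer: 4

Derivation:
Constraint 1 (Z < V) on D(Z)={4,5,7,8} D(V)={4,5,7,9,10}: V {4,5,7,9,10}->{5,7,9,10}
So after constraint 1: D(Z)={4,5,7,8}, size = 4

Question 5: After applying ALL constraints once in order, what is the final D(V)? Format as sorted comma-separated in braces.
Answer: {5,7,9,10}

Derivation:
Constraint 1 (Z < V) on D(Z)={4,5,7,8} D(V)={4,5,7,9,10}: V {4,5,7,9,10}->{5,7,9,10}
Constraint 2 (Z < X) on D(Z)={4,5,7,8} D(X)={3,4,5,7,8,10}: X {3,4,5,7,8,10}->{5,7,8,10}
Constraint 3 (V != Z) on D(V)={5,7,9,10} D(Z)={4,5,7,8}: no change
So after all 3 constraints: D(V) = {5,7,9,10}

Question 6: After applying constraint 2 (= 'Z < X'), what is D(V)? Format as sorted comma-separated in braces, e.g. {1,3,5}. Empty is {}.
Constraint 1 (Z < V) on D(Z)={4,5,7,8} D(V)={4,5,7,9,10}: V {4,5,7,9,10}->{5,7,9,10}
Constraint 2 (Z < X) on D(Z)={4,5,7,8} D(X)={3,4,5,7,8,10}: X {3,4,5,7,8,10}->{5,7,8,10}
So after constraint 2: D(V) = {5,7,9,10}

Answer: {5,7,9,10}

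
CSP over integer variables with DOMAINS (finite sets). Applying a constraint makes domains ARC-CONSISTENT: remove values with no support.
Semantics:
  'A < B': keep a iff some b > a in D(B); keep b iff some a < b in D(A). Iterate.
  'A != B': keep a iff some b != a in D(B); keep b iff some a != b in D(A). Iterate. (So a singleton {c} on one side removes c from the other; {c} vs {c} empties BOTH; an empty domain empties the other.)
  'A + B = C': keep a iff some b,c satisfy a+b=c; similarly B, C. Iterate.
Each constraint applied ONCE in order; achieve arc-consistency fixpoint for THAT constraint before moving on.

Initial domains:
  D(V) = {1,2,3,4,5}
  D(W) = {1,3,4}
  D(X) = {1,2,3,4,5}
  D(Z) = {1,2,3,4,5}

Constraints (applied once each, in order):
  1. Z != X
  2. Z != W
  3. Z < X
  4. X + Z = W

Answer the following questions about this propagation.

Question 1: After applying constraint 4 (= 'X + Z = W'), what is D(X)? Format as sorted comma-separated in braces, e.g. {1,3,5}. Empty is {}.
Answer: {2,3}

Derivation:
Constraint 1 (Z != X) on D(Z)={1,2,3,4,5} D(X)={1,2,3,4,5}: no change
Constraint 2 (Z != W) on D(Z)={1,2,3,4,5} D(W)={1,3,4}: no change
Constraint 3 (Z < X) on D(Z)={1,2,3,4,5} D(X)={1,2,3,4,5}: Z {1,2,3,4,5}->{1,2,3,4}; X {1,2,3,4,5}->{2,3,4,5}
Constraint 4 (X + Z = W) on D(X)={2,3,4,5} D(Z)={1,2,3,4} D(W)={1,3,4}: X {2,3,4,5}->{2,3}; Z {1,2,3,4}->{1,2}; W {1,3,4}->{3,4}
So after constraint 4: D(X) = {2,3}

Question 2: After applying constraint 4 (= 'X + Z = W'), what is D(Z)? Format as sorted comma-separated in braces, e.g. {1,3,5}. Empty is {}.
Constraint 1 (Z != X) on D(Z)={1,2,3,4,5} D(X)={1,2,3,4,5}: no change
Constraint 2 (Z != W) on D(Z)={1,2,3,4,5} D(W)={1,3,4}: no change
Constraint 3 (Z < X) on D(Z)={1,2,3,4,5} D(X)={1,2,3,4,5}: Z {1,2,3,4,5}->{1,2,3,4}; X {1,2,3,4,5}->{2,3,4,5}
Constraint 4 (X + Z = W) on D(X)={2,3,4,5} D(Z)={1,2,3,4} D(W)={1,3,4}: X {2,3,4,5}->{2,3}; Z {1,2,3,4}->{1,2}; W {1,3,4}->{3,4}
So after constraint 4: D(Z) = {1,2}

Answer: {1,2}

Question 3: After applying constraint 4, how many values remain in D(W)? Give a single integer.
Constraint 1 (Z != X) on D(Z)={1,2,3,4,5} D(X)={1,2,3,4,5}: no change
Constraint 2 (Z != W) on D(Z)={1,2,3,4,5} D(W)={1,3,4}: no change
Constraint 3 (Z < X) on D(Z)={1,2,3,4,5} D(X)={1,2,3,4,5}: Z {1,2,3,4,5}->{1,2,3,4}; X {1,2,3,4,5}->{2,3,4,5}
Constraint 4 (X + Z = W) on D(X)={2,3,4,5} D(Z)={1,2,3,4} D(W)={1,3,4}: X {2,3,4,5}->{2,3}; Z {1,2,3,4}->{1,2}; W {1,3,4}->{3,4}
So after constraint 4: D(W)={3,4}, size = 2

Answer: 2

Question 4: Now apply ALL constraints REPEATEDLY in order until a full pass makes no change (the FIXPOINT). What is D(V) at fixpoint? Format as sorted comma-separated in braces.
Answer: {1,2,3,4,5}

Derivation:
pass 0 (initial): D(V)={1,2,3,4,5}
pass 1: W {1,3,4}->{3,4}; X {1,2,3,4,5}->{2,3}; Z {1,2,3,4,5}->{1,2}
pass 2: no change
Fixpoint after 2 passes: D(V) = {1,2,3,4,5}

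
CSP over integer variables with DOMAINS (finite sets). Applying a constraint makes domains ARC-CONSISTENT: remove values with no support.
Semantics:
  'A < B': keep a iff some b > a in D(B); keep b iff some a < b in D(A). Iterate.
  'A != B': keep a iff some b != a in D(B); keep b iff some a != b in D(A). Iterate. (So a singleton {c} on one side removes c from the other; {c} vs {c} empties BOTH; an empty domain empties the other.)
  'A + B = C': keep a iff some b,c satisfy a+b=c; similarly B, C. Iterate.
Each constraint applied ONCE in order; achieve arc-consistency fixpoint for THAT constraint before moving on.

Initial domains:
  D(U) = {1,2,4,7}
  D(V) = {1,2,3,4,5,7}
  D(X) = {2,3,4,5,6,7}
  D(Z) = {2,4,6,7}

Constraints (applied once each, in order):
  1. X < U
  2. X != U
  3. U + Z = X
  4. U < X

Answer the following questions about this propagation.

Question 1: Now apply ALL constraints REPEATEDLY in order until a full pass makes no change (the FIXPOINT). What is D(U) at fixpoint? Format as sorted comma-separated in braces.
Answer: {}

Derivation:
pass 0 (initial): D(U)={1,2,4,7}
pass 1: U {1,2,4,7}->{4}; X {2,3,4,5,6,7}->{6}; Z {2,4,6,7}->{2}
pass 2: U {4}->{}; X {6}->{}; Z {2}->{}
pass 3: no change
Fixpoint after 3 passes: D(U) = {}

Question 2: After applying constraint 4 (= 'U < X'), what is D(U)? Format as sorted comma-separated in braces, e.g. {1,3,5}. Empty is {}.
Constraint 1 (X < U) on D(X)={2,3,4,5,6,7} D(U)={1,2,4,7}: X {2,3,4,5,6,7}->{2,3,4,5,6}; U {1,2,4,7}->{4,7}
Constraint 2 (X != U) on D(X)={2,3,4,5,6} D(U)={4,7}: no change
Constraint 3 (U + Z = X) on D(U)={4,7} D(Z)={2,4,6,7} D(X)={2,3,4,5,6}: U {4,7}->{4}; Z {2,4,6,7}->{2}; X {2,3,4,5,6}->{6}
Constraint 4 (U < X) on D(U)={4} D(X)={6}: no change
So after constraint 4: D(U) = {4}

Answer: {4}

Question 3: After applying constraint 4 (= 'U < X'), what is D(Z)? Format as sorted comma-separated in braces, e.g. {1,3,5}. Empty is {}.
Answer: {2}

Derivation:
Constraint 1 (X < U) on D(X)={2,3,4,5,6,7} D(U)={1,2,4,7}: X {2,3,4,5,6,7}->{2,3,4,5,6}; U {1,2,4,7}->{4,7}
Constraint 2 (X != U) on D(X)={2,3,4,5,6} D(U)={4,7}: no change
Constraint 3 (U + Z = X) on D(U)={4,7} D(Z)={2,4,6,7} D(X)={2,3,4,5,6}: U {4,7}->{4}; Z {2,4,6,7}->{2}; X {2,3,4,5,6}->{6}
Constraint 4 (U < X) on D(U)={4} D(X)={6}: no change
So after constraint 4: D(Z) = {2}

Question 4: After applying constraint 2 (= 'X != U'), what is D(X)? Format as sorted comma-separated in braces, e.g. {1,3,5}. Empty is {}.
Answer: {2,3,4,5,6}

Derivation:
Constraint 1 (X < U) on D(X)={2,3,4,5,6,7} D(U)={1,2,4,7}: X {2,3,4,5,6,7}->{2,3,4,5,6}; U {1,2,4,7}->{4,7}
Constraint 2 (X != U) on D(X)={2,3,4,5,6} D(U)={4,7}: no change
So after constraint 2: D(X) = {2,3,4,5,6}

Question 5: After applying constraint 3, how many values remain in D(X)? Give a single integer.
Constraint 1 (X < U) on D(X)={2,3,4,5,6,7} D(U)={1,2,4,7}: X {2,3,4,5,6,7}->{2,3,4,5,6}; U {1,2,4,7}->{4,7}
Constraint 2 (X != U) on D(X)={2,3,4,5,6} D(U)={4,7}: no change
Constraint 3 (U + Z = X) on D(U)={4,7} D(Z)={2,4,6,7} D(X)={2,3,4,5,6}: U {4,7}->{4}; Z {2,4,6,7}->{2}; X {2,3,4,5,6}->{6}
So after constraint 3: D(X)={6}, size = 1

Answer: 1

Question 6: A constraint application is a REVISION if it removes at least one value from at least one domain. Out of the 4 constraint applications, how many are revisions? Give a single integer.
Constraint 1 (X < U) on D(X)={2,3,4,5,6,7} D(U)={1,2,4,7}: X {2,3,4,5,6,7}->{2,3,4,5,6}; U {1,2,4,7}->{4,7} => REVISION
Constraint 2 (X != U) on D(X)={2,3,4,5,6} D(U)={4,7}: no change => not a revision
Constraint 3 (U + Z = X) on D(U)={4,7} D(Z)={2,4,6,7} D(X)={2,3,4,5,6}: U {4,7}->{4}; Z {2,4,6,7}->{2}; X {2,3,4,5,6}->{6} => REVISION
Constraint 4 (U < X) on D(U)={4} D(X)={6}: no change => not a revision
Total revisions = 2

Answer: 2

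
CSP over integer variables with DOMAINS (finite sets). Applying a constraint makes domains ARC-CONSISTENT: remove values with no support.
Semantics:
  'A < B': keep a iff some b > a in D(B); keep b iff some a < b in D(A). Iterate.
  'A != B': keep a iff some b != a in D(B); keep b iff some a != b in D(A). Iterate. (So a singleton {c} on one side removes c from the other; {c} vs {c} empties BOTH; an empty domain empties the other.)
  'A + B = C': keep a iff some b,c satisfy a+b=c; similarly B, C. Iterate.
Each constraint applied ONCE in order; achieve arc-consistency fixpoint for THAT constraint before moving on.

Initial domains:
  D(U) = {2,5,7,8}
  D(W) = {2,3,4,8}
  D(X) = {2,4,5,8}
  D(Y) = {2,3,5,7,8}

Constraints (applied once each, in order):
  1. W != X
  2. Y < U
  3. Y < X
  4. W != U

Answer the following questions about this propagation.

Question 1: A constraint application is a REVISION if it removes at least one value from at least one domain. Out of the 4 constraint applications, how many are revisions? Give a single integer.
Answer: 2

Derivation:
Constraint 1 (W != X) on D(W)={2,3,4,8} D(X)={2,4,5,8}: no change => not a revision
Constraint 2 (Y < U) on D(Y)={2,3,5,7,8} D(U)={2,5,7,8}: Y {2,3,5,7,8}->{2,3,5,7}; U {2,5,7,8}->{5,7,8} => REVISION
Constraint 3 (Y < X) on D(Y)={2,3,5,7} D(X)={2,4,5,8}: X {2,4,5,8}->{4,5,8} => REVISION
Constraint 4 (W != U) on D(W)={2,3,4,8} D(U)={5,7,8}: no change => not a revision
Total revisions = 2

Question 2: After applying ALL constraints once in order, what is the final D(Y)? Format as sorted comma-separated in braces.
Answer: {2,3,5,7}

Derivation:
Constraint 1 (W != X) on D(W)={2,3,4,8} D(X)={2,4,5,8}: no change
Constraint 2 (Y < U) on D(Y)={2,3,5,7,8} D(U)={2,5,7,8}: Y {2,3,5,7,8}->{2,3,5,7}; U {2,5,7,8}->{5,7,8}
Constraint 3 (Y < X) on D(Y)={2,3,5,7} D(X)={2,4,5,8}: X {2,4,5,8}->{4,5,8}
Constraint 4 (W != U) on D(W)={2,3,4,8} D(U)={5,7,8}: no change
So after all 4 constraints: D(Y) = {2,3,5,7}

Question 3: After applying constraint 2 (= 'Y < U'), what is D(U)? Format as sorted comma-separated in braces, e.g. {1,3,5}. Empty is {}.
Answer: {5,7,8}

Derivation:
Constraint 1 (W != X) on D(W)={2,3,4,8} D(X)={2,4,5,8}: no change
Constraint 2 (Y < U) on D(Y)={2,3,5,7,8} D(U)={2,5,7,8}: Y {2,3,5,7,8}->{2,3,5,7}; U {2,5,7,8}->{5,7,8}
So after constraint 2: D(U) = {5,7,8}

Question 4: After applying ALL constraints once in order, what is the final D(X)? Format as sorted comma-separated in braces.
Constraint 1 (W != X) on D(W)={2,3,4,8} D(X)={2,4,5,8}: no change
Constraint 2 (Y < U) on D(Y)={2,3,5,7,8} D(U)={2,5,7,8}: Y {2,3,5,7,8}->{2,3,5,7}; U {2,5,7,8}->{5,7,8}
Constraint 3 (Y < X) on D(Y)={2,3,5,7} D(X)={2,4,5,8}: X {2,4,5,8}->{4,5,8}
Constraint 4 (W != U) on D(W)={2,3,4,8} D(U)={5,7,8}: no change
So after all 4 constraints: D(X) = {4,5,8}

Answer: {4,5,8}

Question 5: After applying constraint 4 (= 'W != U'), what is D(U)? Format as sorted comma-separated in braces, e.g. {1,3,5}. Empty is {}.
Answer: {5,7,8}

Derivation:
Constraint 1 (W != X) on D(W)={2,3,4,8} D(X)={2,4,5,8}: no change
Constraint 2 (Y < U) on D(Y)={2,3,5,7,8} D(U)={2,5,7,8}: Y {2,3,5,7,8}->{2,3,5,7}; U {2,5,7,8}->{5,7,8}
Constraint 3 (Y < X) on D(Y)={2,3,5,7} D(X)={2,4,5,8}: X {2,4,5,8}->{4,5,8}
Constraint 4 (W != U) on D(W)={2,3,4,8} D(U)={5,7,8}: no change
So after constraint 4: D(U) = {5,7,8}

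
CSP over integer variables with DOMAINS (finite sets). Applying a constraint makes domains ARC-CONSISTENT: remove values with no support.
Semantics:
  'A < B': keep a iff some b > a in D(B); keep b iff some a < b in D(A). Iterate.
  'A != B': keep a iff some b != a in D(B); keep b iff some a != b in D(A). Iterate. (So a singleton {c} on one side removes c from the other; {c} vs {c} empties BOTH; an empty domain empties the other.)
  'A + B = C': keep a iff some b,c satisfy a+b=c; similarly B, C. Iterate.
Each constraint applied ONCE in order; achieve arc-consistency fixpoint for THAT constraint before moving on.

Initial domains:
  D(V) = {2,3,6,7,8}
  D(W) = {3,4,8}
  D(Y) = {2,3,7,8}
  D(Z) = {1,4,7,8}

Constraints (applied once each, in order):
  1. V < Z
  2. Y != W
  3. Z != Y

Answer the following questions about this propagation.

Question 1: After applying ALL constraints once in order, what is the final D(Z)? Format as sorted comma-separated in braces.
Answer: {4,7,8}

Derivation:
Constraint 1 (V < Z) on D(V)={2,3,6,7,8} D(Z)={1,4,7,8}: V {2,3,6,7,8}->{2,3,6,7}; Z {1,4,7,8}->{4,7,8}
Constraint 2 (Y != W) on D(Y)={2,3,7,8} D(W)={3,4,8}: no change
Constraint 3 (Z != Y) on D(Z)={4,7,8} D(Y)={2,3,7,8}: no change
So after all 3 constraints: D(Z) = {4,7,8}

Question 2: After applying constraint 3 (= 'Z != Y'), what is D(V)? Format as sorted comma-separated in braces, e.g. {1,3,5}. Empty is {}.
Constraint 1 (V < Z) on D(V)={2,3,6,7,8} D(Z)={1,4,7,8}: V {2,3,6,7,8}->{2,3,6,7}; Z {1,4,7,8}->{4,7,8}
Constraint 2 (Y != W) on D(Y)={2,3,7,8} D(W)={3,4,8}: no change
Constraint 3 (Z != Y) on D(Z)={4,7,8} D(Y)={2,3,7,8}: no change
So after constraint 3: D(V) = {2,3,6,7}

Answer: {2,3,6,7}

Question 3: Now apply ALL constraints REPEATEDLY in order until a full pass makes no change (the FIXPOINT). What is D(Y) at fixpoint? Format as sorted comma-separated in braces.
Answer: {2,3,7,8}

Derivation:
pass 0 (initial): D(Y)={2,3,7,8}
pass 1: V {2,3,6,7,8}->{2,3,6,7}; Z {1,4,7,8}->{4,7,8}
pass 2: no change
Fixpoint after 2 passes: D(Y) = {2,3,7,8}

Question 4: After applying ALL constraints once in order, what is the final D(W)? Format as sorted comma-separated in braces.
Answer: {3,4,8}

Derivation:
Constraint 1 (V < Z) on D(V)={2,3,6,7,8} D(Z)={1,4,7,8}: V {2,3,6,7,8}->{2,3,6,7}; Z {1,4,7,8}->{4,7,8}
Constraint 2 (Y != W) on D(Y)={2,3,7,8} D(W)={3,4,8}: no change
Constraint 3 (Z != Y) on D(Z)={4,7,8} D(Y)={2,3,7,8}: no change
So after all 3 constraints: D(W) = {3,4,8}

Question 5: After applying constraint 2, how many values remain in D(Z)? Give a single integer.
Constraint 1 (V < Z) on D(V)={2,3,6,7,8} D(Z)={1,4,7,8}: V {2,3,6,7,8}->{2,3,6,7}; Z {1,4,7,8}->{4,7,8}
Constraint 2 (Y != W) on D(Y)={2,3,7,8} D(W)={3,4,8}: no change
So after constraint 2: D(Z)={4,7,8}, size = 3

Answer: 3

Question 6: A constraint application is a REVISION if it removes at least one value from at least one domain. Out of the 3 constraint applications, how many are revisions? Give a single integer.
Constraint 1 (V < Z) on D(V)={2,3,6,7,8} D(Z)={1,4,7,8}: V {2,3,6,7,8}->{2,3,6,7}; Z {1,4,7,8}->{4,7,8} => REVISION
Constraint 2 (Y != W) on D(Y)={2,3,7,8} D(W)={3,4,8}: no change => not a revision
Constraint 3 (Z != Y) on D(Z)={4,7,8} D(Y)={2,3,7,8}: no change => not a revision
Total revisions = 1

Answer: 1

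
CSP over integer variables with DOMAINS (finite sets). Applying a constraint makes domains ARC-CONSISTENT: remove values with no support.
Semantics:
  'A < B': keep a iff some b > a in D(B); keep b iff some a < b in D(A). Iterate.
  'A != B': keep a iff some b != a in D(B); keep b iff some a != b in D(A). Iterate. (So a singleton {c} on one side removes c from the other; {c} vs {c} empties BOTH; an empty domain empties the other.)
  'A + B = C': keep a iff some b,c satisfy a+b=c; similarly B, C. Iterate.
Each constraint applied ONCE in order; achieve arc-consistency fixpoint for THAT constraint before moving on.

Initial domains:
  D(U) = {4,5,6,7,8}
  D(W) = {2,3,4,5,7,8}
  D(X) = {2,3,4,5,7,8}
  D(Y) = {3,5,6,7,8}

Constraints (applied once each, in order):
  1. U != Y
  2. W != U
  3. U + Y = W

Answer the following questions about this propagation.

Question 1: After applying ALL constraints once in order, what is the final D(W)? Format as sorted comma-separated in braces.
Constraint 1 (U != Y) on D(U)={4,5,6,7,8} D(Y)={3,5,6,7,8}: no change
Constraint 2 (W != U) on D(W)={2,3,4,5,7,8} D(U)={4,5,6,7,8}: no change
Constraint 3 (U + Y = W) on D(U)={4,5,6,7,8} D(Y)={3,5,6,7,8} D(W)={2,3,4,5,7,8}: U {4,5,6,7,8}->{4,5}; Y {3,5,6,7,8}->{3}; W {2,3,4,5,7,8}->{7,8}
So after all 3 constraints: D(W) = {7,8}

Answer: {7,8}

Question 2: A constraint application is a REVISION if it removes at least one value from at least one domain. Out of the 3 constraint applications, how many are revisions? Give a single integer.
Constraint 1 (U != Y) on D(U)={4,5,6,7,8} D(Y)={3,5,6,7,8}: no change => not a revision
Constraint 2 (W != U) on D(W)={2,3,4,5,7,8} D(U)={4,5,6,7,8}: no change => not a revision
Constraint 3 (U + Y = W) on D(U)={4,5,6,7,8} D(Y)={3,5,6,7,8} D(W)={2,3,4,5,7,8}: U {4,5,6,7,8}->{4,5}; Y {3,5,6,7,8}->{3}; W {2,3,4,5,7,8}->{7,8} => REVISION
Total revisions = 1

Answer: 1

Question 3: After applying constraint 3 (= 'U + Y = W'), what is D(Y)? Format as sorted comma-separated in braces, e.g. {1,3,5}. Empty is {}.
Answer: {3}

Derivation:
Constraint 1 (U != Y) on D(U)={4,5,6,7,8} D(Y)={3,5,6,7,8}: no change
Constraint 2 (W != U) on D(W)={2,3,4,5,7,8} D(U)={4,5,6,7,8}: no change
Constraint 3 (U + Y = W) on D(U)={4,5,6,7,8} D(Y)={3,5,6,7,8} D(W)={2,3,4,5,7,8}: U {4,5,6,7,8}->{4,5}; Y {3,5,6,7,8}->{3}; W {2,3,4,5,7,8}->{7,8}
So after constraint 3: D(Y) = {3}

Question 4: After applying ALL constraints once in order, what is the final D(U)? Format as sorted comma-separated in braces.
Constraint 1 (U != Y) on D(U)={4,5,6,7,8} D(Y)={3,5,6,7,8}: no change
Constraint 2 (W != U) on D(W)={2,3,4,5,7,8} D(U)={4,5,6,7,8}: no change
Constraint 3 (U + Y = W) on D(U)={4,5,6,7,8} D(Y)={3,5,6,7,8} D(W)={2,3,4,5,7,8}: U {4,5,6,7,8}->{4,5}; Y {3,5,6,7,8}->{3}; W {2,3,4,5,7,8}->{7,8}
So after all 3 constraints: D(U) = {4,5}

Answer: {4,5}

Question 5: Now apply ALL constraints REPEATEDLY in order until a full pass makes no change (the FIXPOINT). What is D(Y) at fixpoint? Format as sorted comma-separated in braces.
Answer: {3}

Derivation:
pass 0 (initial): D(Y)={3,5,6,7,8}
pass 1: U {4,5,6,7,8}->{4,5}; W {2,3,4,5,7,8}->{7,8}; Y {3,5,6,7,8}->{3}
pass 2: no change
Fixpoint after 2 passes: D(Y) = {3}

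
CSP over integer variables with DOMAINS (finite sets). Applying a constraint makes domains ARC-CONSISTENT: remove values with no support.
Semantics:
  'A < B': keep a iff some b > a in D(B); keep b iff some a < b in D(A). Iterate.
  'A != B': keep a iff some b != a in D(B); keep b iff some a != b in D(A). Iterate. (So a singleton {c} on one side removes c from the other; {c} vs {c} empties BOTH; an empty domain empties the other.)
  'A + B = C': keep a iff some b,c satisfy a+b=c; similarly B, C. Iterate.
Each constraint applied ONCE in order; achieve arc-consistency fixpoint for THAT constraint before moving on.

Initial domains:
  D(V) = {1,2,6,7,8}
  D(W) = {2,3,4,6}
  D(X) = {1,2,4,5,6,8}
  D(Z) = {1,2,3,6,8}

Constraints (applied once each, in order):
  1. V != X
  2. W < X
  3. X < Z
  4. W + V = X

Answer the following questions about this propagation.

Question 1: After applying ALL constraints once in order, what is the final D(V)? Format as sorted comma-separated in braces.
Answer: {1,2}

Derivation:
Constraint 1 (V != X) on D(V)={1,2,6,7,8} D(X)={1,2,4,5,6,8}: no change
Constraint 2 (W < X) on D(W)={2,3,4,6} D(X)={1,2,4,5,6,8}: X {1,2,4,5,6,8}->{4,5,6,8}
Constraint 3 (X < Z) on D(X)={4,5,6,8} D(Z)={1,2,3,6,8}: X {4,5,6,8}->{4,5,6}; Z {1,2,3,6,8}->{6,8}
Constraint 4 (W + V = X) on D(W)={2,3,4,6} D(V)={1,2,6,7,8} D(X)={4,5,6}: W {2,3,4,6}->{2,3,4}; V {1,2,6,7,8}->{1,2}
So after all 4 constraints: D(V) = {1,2}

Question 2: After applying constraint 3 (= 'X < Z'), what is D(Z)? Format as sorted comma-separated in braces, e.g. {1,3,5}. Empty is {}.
Constraint 1 (V != X) on D(V)={1,2,6,7,8} D(X)={1,2,4,5,6,8}: no change
Constraint 2 (W < X) on D(W)={2,3,4,6} D(X)={1,2,4,5,6,8}: X {1,2,4,5,6,8}->{4,5,6,8}
Constraint 3 (X < Z) on D(X)={4,5,6,8} D(Z)={1,2,3,6,8}: X {4,5,6,8}->{4,5,6}; Z {1,2,3,6,8}->{6,8}
So after constraint 3: D(Z) = {6,8}

Answer: {6,8}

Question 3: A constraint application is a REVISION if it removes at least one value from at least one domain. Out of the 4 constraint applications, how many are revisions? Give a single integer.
Answer: 3

Derivation:
Constraint 1 (V != X) on D(V)={1,2,6,7,8} D(X)={1,2,4,5,6,8}: no change => not a revision
Constraint 2 (W < X) on D(W)={2,3,4,6} D(X)={1,2,4,5,6,8}: X {1,2,4,5,6,8}->{4,5,6,8} => REVISION
Constraint 3 (X < Z) on D(X)={4,5,6,8} D(Z)={1,2,3,6,8}: X {4,5,6,8}->{4,5,6}; Z {1,2,3,6,8}->{6,8} => REVISION
Constraint 4 (W + V = X) on D(W)={2,3,4,6} D(V)={1,2,6,7,8} D(X)={4,5,6}: W {2,3,4,6}->{2,3,4}; V {1,2,6,7,8}->{1,2} => REVISION
Total revisions = 3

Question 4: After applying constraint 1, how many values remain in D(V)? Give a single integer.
Constraint 1 (V != X) on D(V)={1,2,6,7,8} D(X)={1,2,4,5,6,8}: no change
So after constraint 1: D(V)={1,2,6,7,8}, size = 5

Answer: 5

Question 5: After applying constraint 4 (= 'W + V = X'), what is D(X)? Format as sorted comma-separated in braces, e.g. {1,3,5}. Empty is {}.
Constraint 1 (V != X) on D(V)={1,2,6,7,8} D(X)={1,2,4,5,6,8}: no change
Constraint 2 (W < X) on D(W)={2,3,4,6} D(X)={1,2,4,5,6,8}: X {1,2,4,5,6,8}->{4,5,6,8}
Constraint 3 (X < Z) on D(X)={4,5,6,8} D(Z)={1,2,3,6,8}: X {4,5,6,8}->{4,5,6}; Z {1,2,3,6,8}->{6,8}
Constraint 4 (W + V = X) on D(W)={2,3,4,6} D(V)={1,2,6,7,8} D(X)={4,5,6}: W {2,3,4,6}->{2,3,4}; V {1,2,6,7,8}->{1,2}
So after constraint 4: D(X) = {4,5,6}

Answer: {4,5,6}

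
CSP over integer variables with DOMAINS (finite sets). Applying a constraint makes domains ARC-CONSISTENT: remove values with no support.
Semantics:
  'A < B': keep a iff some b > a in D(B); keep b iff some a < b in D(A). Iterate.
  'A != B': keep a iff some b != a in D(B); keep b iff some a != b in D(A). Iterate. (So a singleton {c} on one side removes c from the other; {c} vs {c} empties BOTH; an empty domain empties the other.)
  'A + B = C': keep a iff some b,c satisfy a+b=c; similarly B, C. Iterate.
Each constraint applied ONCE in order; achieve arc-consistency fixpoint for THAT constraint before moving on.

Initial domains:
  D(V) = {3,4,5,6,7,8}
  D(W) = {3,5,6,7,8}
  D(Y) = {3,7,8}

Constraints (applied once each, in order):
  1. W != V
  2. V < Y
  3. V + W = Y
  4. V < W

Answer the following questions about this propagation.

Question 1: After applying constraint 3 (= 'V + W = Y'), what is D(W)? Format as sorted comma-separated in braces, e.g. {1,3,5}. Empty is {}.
Answer: {3,5}

Derivation:
Constraint 1 (W != V) on D(W)={3,5,6,7,8} D(V)={3,4,5,6,7,8}: no change
Constraint 2 (V < Y) on D(V)={3,4,5,6,7,8} D(Y)={3,7,8}: V {3,4,5,6,7,8}->{3,4,5,6,7}; Y {3,7,8}->{7,8}
Constraint 3 (V + W = Y) on D(V)={3,4,5,6,7} D(W)={3,5,6,7,8} D(Y)={7,8}: V {3,4,5,6,7}->{3,4,5}; W {3,5,6,7,8}->{3,5}
So after constraint 3: D(W) = {3,5}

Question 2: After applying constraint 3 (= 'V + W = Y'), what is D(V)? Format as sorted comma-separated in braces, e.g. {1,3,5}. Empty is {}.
Answer: {3,4,5}

Derivation:
Constraint 1 (W != V) on D(W)={3,5,6,7,8} D(V)={3,4,5,6,7,8}: no change
Constraint 2 (V < Y) on D(V)={3,4,5,6,7,8} D(Y)={3,7,8}: V {3,4,5,6,7,8}->{3,4,5,6,7}; Y {3,7,8}->{7,8}
Constraint 3 (V + W = Y) on D(V)={3,4,5,6,7} D(W)={3,5,6,7,8} D(Y)={7,8}: V {3,4,5,6,7}->{3,4,5}; W {3,5,6,7,8}->{3,5}
So after constraint 3: D(V) = {3,4,5}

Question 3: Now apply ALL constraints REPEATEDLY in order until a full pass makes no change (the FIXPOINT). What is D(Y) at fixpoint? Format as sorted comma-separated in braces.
Answer: {8}

Derivation:
pass 0 (initial): D(Y)={3,7,8}
pass 1: V {3,4,5,6,7,8}->{3,4}; W {3,5,6,7,8}->{5}; Y {3,7,8}->{7,8}
pass 2: V {3,4}->{3}; Y {7,8}->{8}
pass 3: no change
Fixpoint after 3 passes: D(Y) = {8}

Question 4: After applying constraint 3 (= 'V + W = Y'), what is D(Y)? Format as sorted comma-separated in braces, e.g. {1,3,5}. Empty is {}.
Answer: {7,8}

Derivation:
Constraint 1 (W != V) on D(W)={3,5,6,7,8} D(V)={3,4,5,6,7,8}: no change
Constraint 2 (V < Y) on D(V)={3,4,5,6,7,8} D(Y)={3,7,8}: V {3,4,5,6,7,8}->{3,4,5,6,7}; Y {3,7,8}->{7,8}
Constraint 3 (V + W = Y) on D(V)={3,4,5,6,7} D(W)={3,5,6,7,8} D(Y)={7,8}: V {3,4,5,6,7}->{3,4,5}; W {3,5,6,7,8}->{3,5}
So after constraint 3: D(Y) = {7,8}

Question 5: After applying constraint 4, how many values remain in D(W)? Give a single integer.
Constraint 1 (W != V) on D(W)={3,5,6,7,8} D(V)={3,4,5,6,7,8}: no change
Constraint 2 (V < Y) on D(V)={3,4,5,6,7,8} D(Y)={3,7,8}: V {3,4,5,6,7,8}->{3,4,5,6,7}; Y {3,7,8}->{7,8}
Constraint 3 (V + W = Y) on D(V)={3,4,5,6,7} D(W)={3,5,6,7,8} D(Y)={7,8}: V {3,4,5,6,7}->{3,4,5}; W {3,5,6,7,8}->{3,5}
Constraint 4 (V < W) on D(V)={3,4,5} D(W)={3,5}: V {3,4,5}->{3,4}; W {3,5}->{5}
So after constraint 4: D(W)={5}, size = 1

Answer: 1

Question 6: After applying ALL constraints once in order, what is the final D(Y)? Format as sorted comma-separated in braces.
Constraint 1 (W != V) on D(W)={3,5,6,7,8} D(V)={3,4,5,6,7,8}: no change
Constraint 2 (V < Y) on D(V)={3,4,5,6,7,8} D(Y)={3,7,8}: V {3,4,5,6,7,8}->{3,4,5,6,7}; Y {3,7,8}->{7,8}
Constraint 3 (V + W = Y) on D(V)={3,4,5,6,7} D(W)={3,5,6,7,8} D(Y)={7,8}: V {3,4,5,6,7}->{3,4,5}; W {3,5,6,7,8}->{3,5}
Constraint 4 (V < W) on D(V)={3,4,5} D(W)={3,5}: V {3,4,5}->{3,4}; W {3,5}->{5}
So after all 4 constraints: D(Y) = {7,8}

Answer: {7,8}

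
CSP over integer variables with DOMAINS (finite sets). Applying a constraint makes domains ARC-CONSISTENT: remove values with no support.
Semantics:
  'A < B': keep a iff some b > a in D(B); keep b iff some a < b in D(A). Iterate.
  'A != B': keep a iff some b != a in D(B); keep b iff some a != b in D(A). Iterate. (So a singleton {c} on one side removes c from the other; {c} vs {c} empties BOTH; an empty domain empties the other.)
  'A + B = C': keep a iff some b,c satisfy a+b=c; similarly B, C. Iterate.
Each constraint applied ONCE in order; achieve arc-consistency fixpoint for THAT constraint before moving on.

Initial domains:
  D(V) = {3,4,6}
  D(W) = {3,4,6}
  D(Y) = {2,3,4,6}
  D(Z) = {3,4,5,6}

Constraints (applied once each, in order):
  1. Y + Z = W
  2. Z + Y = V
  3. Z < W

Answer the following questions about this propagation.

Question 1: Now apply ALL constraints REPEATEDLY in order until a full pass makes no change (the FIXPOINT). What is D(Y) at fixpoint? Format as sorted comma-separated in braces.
pass 0 (initial): D(Y)={2,3,4,6}
pass 1: V {3,4,6}->{6}; W {3,4,6}->{6}; Y {2,3,4,6}->{2,3}; Z {3,4,5,6}->{3,4}
pass 2: no change
Fixpoint after 2 passes: D(Y) = {2,3}

Answer: {2,3}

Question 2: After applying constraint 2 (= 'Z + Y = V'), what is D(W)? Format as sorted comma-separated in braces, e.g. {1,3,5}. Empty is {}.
Answer: {6}

Derivation:
Constraint 1 (Y + Z = W) on D(Y)={2,3,4,6} D(Z)={3,4,5,6} D(W)={3,4,6}: Y {2,3,4,6}->{2,3}; Z {3,4,5,6}->{3,4}; W {3,4,6}->{6}
Constraint 2 (Z + Y = V) on D(Z)={3,4} D(Y)={2,3} D(V)={3,4,6}: V {3,4,6}->{6}
So after constraint 2: D(W) = {6}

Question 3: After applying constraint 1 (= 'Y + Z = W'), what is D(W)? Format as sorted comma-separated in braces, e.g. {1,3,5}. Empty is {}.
Answer: {6}

Derivation:
Constraint 1 (Y + Z = W) on D(Y)={2,3,4,6} D(Z)={3,4,5,6} D(W)={3,4,6}: Y {2,3,4,6}->{2,3}; Z {3,4,5,6}->{3,4}; W {3,4,6}->{6}
So after constraint 1: D(W) = {6}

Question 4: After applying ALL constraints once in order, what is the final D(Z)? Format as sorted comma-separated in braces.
Answer: {3,4}

Derivation:
Constraint 1 (Y + Z = W) on D(Y)={2,3,4,6} D(Z)={3,4,5,6} D(W)={3,4,6}: Y {2,3,4,6}->{2,3}; Z {3,4,5,6}->{3,4}; W {3,4,6}->{6}
Constraint 2 (Z + Y = V) on D(Z)={3,4} D(Y)={2,3} D(V)={3,4,6}: V {3,4,6}->{6}
Constraint 3 (Z < W) on D(Z)={3,4} D(W)={6}: no change
So after all 3 constraints: D(Z) = {3,4}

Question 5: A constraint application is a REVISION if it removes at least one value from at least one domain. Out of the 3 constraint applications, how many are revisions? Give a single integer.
Answer: 2

Derivation:
Constraint 1 (Y + Z = W) on D(Y)={2,3,4,6} D(Z)={3,4,5,6} D(W)={3,4,6}: Y {2,3,4,6}->{2,3}; Z {3,4,5,6}->{3,4}; W {3,4,6}->{6} => REVISION
Constraint 2 (Z + Y = V) on D(Z)={3,4} D(Y)={2,3} D(V)={3,4,6}: V {3,4,6}->{6} => REVISION
Constraint 3 (Z < W) on D(Z)={3,4} D(W)={6}: no change => not a revision
Total revisions = 2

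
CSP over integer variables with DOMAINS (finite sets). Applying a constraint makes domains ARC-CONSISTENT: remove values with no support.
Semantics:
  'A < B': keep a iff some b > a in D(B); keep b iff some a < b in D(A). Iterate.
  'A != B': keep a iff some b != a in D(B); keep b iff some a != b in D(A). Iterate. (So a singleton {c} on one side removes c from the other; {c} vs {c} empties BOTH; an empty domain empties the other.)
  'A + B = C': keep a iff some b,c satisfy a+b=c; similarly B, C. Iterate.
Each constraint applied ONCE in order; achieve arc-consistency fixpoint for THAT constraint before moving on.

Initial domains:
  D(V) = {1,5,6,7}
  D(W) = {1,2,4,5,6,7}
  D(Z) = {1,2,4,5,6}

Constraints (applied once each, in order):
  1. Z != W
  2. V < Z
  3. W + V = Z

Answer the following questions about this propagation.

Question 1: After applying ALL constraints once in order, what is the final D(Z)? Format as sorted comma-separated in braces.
Answer: {2,5,6}

Derivation:
Constraint 1 (Z != W) on D(Z)={1,2,4,5,6} D(W)={1,2,4,5,6,7}: no change
Constraint 2 (V < Z) on D(V)={1,5,6,7} D(Z)={1,2,4,5,6}: V {1,5,6,7}->{1,5}; Z {1,2,4,5,6}->{2,4,5,6}
Constraint 3 (W + V = Z) on D(W)={1,2,4,5,6,7} D(V)={1,5} D(Z)={2,4,5,6}: W {1,2,4,5,6,7}->{1,4,5}; Z {2,4,5,6}->{2,5,6}
So after all 3 constraints: D(Z) = {2,5,6}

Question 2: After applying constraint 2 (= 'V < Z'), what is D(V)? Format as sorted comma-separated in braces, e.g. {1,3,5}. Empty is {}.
Answer: {1,5}

Derivation:
Constraint 1 (Z != W) on D(Z)={1,2,4,5,6} D(W)={1,2,4,5,6,7}: no change
Constraint 2 (V < Z) on D(V)={1,5,6,7} D(Z)={1,2,4,5,6}: V {1,5,6,7}->{1,5}; Z {1,2,4,5,6}->{2,4,5,6}
So after constraint 2: D(V) = {1,5}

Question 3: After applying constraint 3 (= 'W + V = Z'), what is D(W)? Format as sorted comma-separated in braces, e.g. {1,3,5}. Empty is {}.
Constraint 1 (Z != W) on D(Z)={1,2,4,5,6} D(W)={1,2,4,5,6,7}: no change
Constraint 2 (V < Z) on D(V)={1,5,6,7} D(Z)={1,2,4,5,6}: V {1,5,6,7}->{1,5}; Z {1,2,4,5,6}->{2,4,5,6}
Constraint 3 (W + V = Z) on D(W)={1,2,4,5,6,7} D(V)={1,5} D(Z)={2,4,5,6}: W {1,2,4,5,6,7}->{1,4,5}; Z {2,4,5,6}->{2,5,6}
So after constraint 3: D(W) = {1,4,5}

Answer: {1,4,5}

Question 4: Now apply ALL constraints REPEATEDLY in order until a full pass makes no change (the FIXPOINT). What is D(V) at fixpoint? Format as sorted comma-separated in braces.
Answer: {1,5}

Derivation:
pass 0 (initial): D(V)={1,5,6,7}
pass 1: V {1,5,6,7}->{1,5}; W {1,2,4,5,6,7}->{1,4,5}; Z {1,2,4,5,6}->{2,5,6}
pass 2: no change
Fixpoint after 2 passes: D(V) = {1,5}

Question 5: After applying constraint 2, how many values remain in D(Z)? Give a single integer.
Constraint 1 (Z != W) on D(Z)={1,2,4,5,6} D(W)={1,2,4,5,6,7}: no change
Constraint 2 (V < Z) on D(V)={1,5,6,7} D(Z)={1,2,4,5,6}: V {1,5,6,7}->{1,5}; Z {1,2,4,5,6}->{2,4,5,6}
So after constraint 2: D(Z)={2,4,5,6}, size = 4

Answer: 4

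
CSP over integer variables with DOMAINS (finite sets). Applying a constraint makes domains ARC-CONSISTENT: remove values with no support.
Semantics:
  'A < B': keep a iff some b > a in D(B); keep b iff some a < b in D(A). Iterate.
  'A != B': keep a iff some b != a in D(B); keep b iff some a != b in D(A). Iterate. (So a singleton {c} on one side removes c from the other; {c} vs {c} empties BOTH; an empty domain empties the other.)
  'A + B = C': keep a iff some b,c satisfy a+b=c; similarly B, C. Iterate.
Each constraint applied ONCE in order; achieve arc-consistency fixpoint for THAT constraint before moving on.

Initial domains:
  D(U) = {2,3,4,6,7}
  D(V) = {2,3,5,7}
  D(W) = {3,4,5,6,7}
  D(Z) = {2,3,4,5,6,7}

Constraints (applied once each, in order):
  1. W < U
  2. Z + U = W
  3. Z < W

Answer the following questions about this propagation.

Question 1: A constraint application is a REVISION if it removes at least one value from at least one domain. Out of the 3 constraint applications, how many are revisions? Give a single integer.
Answer: 2

Derivation:
Constraint 1 (W < U) on D(W)={3,4,5,6,7} D(U)={2,3,4,6,7}: W {3,4,5,6,7}->{3,4,5,6}; U {2,3,4,6,7}->{4,6,7} => REVISION
Constraint 2 (Z + U = W) on D(Z)={2,3,4,5,6,7} D(U)={4,6,7} D(W)={3,4,5,6}: Z {2,3,4,5,6,7}->{2}; U {4,6,7}->{4}; W {3,4,5,6}->{6} => REVISION
Constraint 3 (Z < W) on D(Z)={2} D(W)={6}: no change => not a revision
Total revisions = 2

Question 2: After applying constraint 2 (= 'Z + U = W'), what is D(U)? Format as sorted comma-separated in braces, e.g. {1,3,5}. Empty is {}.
Constraint 1 (W < U) on D(W)={3,4,5,6,7} D(U)={2,3,4,6,7}: W {3,4,5,6,7}->{3,4,5,6}; U {2,3,4,6,7}->{4,6,7}
Constraint 2 (Z + U = W) on D(Z)={2,3,4,5,6,7} D(U)={4,6,7} D(W)={3,4,5,6}: Z {2,3,4,5,6,7}->{2}; U {4,6,7}->{4}; W {3,4,5,6}->{6}
So after constraint 2: D(U) = {4}

Answer: {4}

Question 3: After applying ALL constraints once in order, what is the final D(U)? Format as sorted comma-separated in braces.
Constraint 1 (W < U) on D(W)={3,4,5,6,7} D(U)={2,3,4,6,7}: W {3,4,5,6,7}->{3,4,5,6}; U {2,3,4,6,7}->{4,6,7}
Constraint 2 (Z + U = W) on D(Z)={2,3,4,5,6,7} D(U)={4,6,7} D(W)={3,4,5,6}: Z {2,3,4,5,6,7}->{2}; U {4,6,7}->{4}; W {3,4,5,6}->{6}
Constraint 3 (Z < W) on D(Z)={2} D(W)={6}: no change
So after all 3 constraints: D(U) = {4}

Answer: {4}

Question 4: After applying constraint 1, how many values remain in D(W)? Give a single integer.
Answer: 4

Derivation:
Constraint 1 (W < U) on D(W)={3,4,5,6,7} D(U)={2,3,4,6,7}: W {3,4,5,6,7}->{3,4,5,6}; U {2,3,4,6,7}->{4,6,7}
So after constraint 1: D(W)={3,4,5,6}, size = 4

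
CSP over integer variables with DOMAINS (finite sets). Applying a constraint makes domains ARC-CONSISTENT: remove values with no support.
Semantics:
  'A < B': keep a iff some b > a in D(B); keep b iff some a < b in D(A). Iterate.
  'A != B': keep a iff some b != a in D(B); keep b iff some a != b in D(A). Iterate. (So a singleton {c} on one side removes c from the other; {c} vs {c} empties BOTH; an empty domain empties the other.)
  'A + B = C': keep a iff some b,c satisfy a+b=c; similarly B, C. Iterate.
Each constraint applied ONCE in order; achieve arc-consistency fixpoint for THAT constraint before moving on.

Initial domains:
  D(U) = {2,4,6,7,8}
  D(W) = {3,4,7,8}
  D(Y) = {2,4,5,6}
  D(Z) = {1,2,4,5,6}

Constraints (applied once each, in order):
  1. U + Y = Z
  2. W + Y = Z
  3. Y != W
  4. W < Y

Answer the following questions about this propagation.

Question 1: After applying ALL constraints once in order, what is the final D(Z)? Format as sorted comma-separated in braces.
Answer: {6}

Derivation:
Constraint 1 (U + Y = Z) on D(U)={2,4,6,7,8} D(Y)={2,4,5,6} D(Z)={1,2,4,5,6}: U {2,4,6,7,8}->{2,4}; Y {2,4,5,6}->{2,4}; Z {1,2,4,5,6}->{4,6}
Constraint 2 (W + Y = Z) on D(W)={3,4,7,8} D(Y)={2,4} D(Z)={4,6}: W {3,4,7,8}->{4}; Y {2,4}->{2}; Z {4,6}->{6}
Constraint 3 (Y != W) on D(Y)={2} D(W)={4}: no change
Constraint 4 (W < Y) on D(W)={4} D(Y)={2}: W {4}->{}; Y {2}->{}
So after all 4 constraints: D(Z) = {6}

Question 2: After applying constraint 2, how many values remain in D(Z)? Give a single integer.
Constraint 1 (U + Y = Z) on D(U)={2,4,6,7,8} D(Y)={2,4,5,6} D(Z)={1,2,4,5,6}: U {2,4,6,7,8}->{2,4}; Y {2,4,5,6}->{2,4}; Z {1,2,4,5,6}->{4,6}
Constraint 2 (W + Y = Z) on D(W)={3,4,7,8} D(Y)={2,4} D(Z)={4,6}: W {3,4,7,8}->{4}; Y {2,4}->{2}; Z {4,6}->{6}
So after constraint 2: D(Z)={6}, size = 1

Answer: 1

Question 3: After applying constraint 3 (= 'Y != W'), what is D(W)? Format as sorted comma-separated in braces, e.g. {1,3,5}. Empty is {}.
Constraint 1 (U + Y = Z) on D(U)={2,4,6,7,8} D(Y)={2,4,5,6} D(Z)={1,2,4,5,6}: U {2,4,6,7,8}->{2,4}; Y {2,4,5,6}->{2,4}; Z {1,2,4,5,6}->{4,6}
Constraint 2 (W + Y = Z) on D(W)={3,4,7,8} D(Y)={2,4} D(Z)={4,6}: W {3,4,7,8}->{4}; Y {2,4}->{2}; Z {4,6}->{6}
Constraint 3 (Y != W) on D(Y)={2} D(W)={4}: no change
So after constraint 3: D(W) = {4}

Answer: {4}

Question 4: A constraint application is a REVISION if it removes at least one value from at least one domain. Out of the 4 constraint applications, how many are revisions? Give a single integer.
Answer: 3

Derivation:
Constraint 1 (U + Y = Z) on D(U)={2,4,6,7,8} D(Y)={2,4,5,6} D(Z)={1,2,4,5,6}: U {2,4,6,7,8}->{2,4}; Y {2,4,5,6}->{2,4}; Z {1,2,4,5,6}->{4,6} => REVISION
Constraint 2 (W + Y = Z) on D(W)={3,4,7,8} D(Y)={2,4} D(Z)={4,6}: W {3,4,7,8}->{4}; Y {2,4}->{2}; Z {4,6}->{6} => REVISION
Constraint 3 (Y != W) on D(Y)={2} D(W)={4}: no change => not a revision
Constraint 4 (W < Y) on D(W)={4} D(Y)={2}: W {4}->{}; Y {2}->{} => REVISION
Total revisions = 3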